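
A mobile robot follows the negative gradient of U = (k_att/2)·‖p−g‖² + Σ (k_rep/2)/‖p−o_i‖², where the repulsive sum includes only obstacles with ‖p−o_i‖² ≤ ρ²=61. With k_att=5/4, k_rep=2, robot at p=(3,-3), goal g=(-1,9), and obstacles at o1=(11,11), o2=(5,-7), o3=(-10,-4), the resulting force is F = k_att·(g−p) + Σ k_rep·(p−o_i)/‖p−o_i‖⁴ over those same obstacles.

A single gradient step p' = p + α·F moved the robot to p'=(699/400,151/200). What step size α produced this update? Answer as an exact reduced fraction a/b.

F_att = 5/4·(g−p) = 5/4·(-4,12) = (-5.0000,15.0000)
o1: d²=260 > ρ²=61 → inactive
o2: d²=20 ≤ ρ²=61; F_rep = 2·(-2,4)/20² = (-0.0100,0.0200)
o3: d²=170 > ρ²=61 → inactive
F = F_att + ΣF_rep = (-5.0100,15.0200)
Δp = p'−p = (-1.2525,3.7550); α = Δx/Fx = (-501/400) / (-501/100) = 1/4
check: Δy/Fy = (751/200) / (751/50) = 1/4 ✓

α = 1/4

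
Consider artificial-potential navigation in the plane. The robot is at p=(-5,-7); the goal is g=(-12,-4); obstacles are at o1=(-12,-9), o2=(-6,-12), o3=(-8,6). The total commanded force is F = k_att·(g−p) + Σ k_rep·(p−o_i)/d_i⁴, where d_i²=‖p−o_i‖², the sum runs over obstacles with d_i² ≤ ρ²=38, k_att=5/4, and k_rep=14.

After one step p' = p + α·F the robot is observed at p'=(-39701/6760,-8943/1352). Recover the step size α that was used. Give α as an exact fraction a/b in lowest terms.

α = 1/10

F_att = 5/4·(g−p) = 5/4·(-7,3) = (-8.7500,3.7500)
o1: d²=53 > ρ²=38 → inactive
o2: d²=26 ≤ ρ²=38; F_rep = 14·(1,5)/26² = (0.0207,0.1036)
o3: d²=178 > ρ²=38 → inactive
F = F_att + ΣF_rep = (-8.7293,3.8536)
Δp = p'−p = (-0.8729,0.3854); α = Δx/Fx = (-5901/6760) / (-5901/676) = 1/10
check: Δy/Fy = (521/1352) / (2605/676) = 1/10 ✓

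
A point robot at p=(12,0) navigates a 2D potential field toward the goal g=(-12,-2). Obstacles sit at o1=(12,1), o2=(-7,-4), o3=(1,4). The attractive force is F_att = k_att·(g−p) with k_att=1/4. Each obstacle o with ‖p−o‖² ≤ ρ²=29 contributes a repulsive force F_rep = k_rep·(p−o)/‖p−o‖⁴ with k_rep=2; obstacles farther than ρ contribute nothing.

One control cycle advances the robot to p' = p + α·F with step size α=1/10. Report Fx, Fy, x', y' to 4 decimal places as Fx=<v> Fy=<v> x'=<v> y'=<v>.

F_att = 1/4·(g−p) = 1/4·(-24,-2) = (-6.0000,-0.5000)
o1: d²=1 ≤ ρ²=29; F_rep = 2·(0,-1)/1² = (0.0000,-2.0000)
o2: d²=377 > ρ²=29 → inactive
o3: d²=137 > ρ²=29 → inactive
F = F_att + ΣF_rep = (-6.0000,-2.5000)
p' = p + 1/10·F = (11.4000,-0.2500)

Fx=-6.0000 Fy=-2.5000 x'=11.4000 y'=-0.2500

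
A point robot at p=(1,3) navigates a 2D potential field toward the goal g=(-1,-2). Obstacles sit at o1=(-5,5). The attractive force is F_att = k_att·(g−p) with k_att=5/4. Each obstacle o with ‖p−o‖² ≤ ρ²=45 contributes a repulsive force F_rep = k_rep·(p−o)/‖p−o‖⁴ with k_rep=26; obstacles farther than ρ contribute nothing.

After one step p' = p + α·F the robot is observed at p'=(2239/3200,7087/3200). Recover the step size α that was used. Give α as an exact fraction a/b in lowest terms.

α = 1/8

F_att = 5/4·(g−p) = 5/4·(-2,-5) = (-2.5000,-6.2500)
o1: d²=40 ≤ ρ²=45; F_rep = 26·(6,-2)/40² = (0.0975,-0.0325)
F = F_att + ΣF_rep = (-2.4025,-6.2825)
Δp = p'−p = (-0.3003,-0.7853); α = Δx/Fx = (-961/3200) / (-961/400) = 1/8
check: Δy/Fy = (-2513/3200) / (-2513/400) = 1/8 ✓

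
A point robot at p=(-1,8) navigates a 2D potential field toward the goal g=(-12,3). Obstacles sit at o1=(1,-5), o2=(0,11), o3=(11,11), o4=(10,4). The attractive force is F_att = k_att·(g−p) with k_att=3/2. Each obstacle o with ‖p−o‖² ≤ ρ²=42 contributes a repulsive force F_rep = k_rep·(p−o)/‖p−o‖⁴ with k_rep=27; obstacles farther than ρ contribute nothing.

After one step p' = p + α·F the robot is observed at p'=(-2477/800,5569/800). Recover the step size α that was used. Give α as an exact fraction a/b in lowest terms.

α = 1/8

F_att = 3/2·(g−p) = 3/2·(-11,-5) = (-16.5000,-7.5000)
o1: d²=173 > ρ²=42 → inactive
o2: d²=10 ≤ ρ²=42; F_rep = 27·(-1,-3)/10² = (-0.2700,-0.8100)
o3: d²=153 > ρ²=42 → inactive
o4: d²=137 > ρ²=42 → inactive
F = F_att + ΣF_rep = (-16.7700,-8.3100)
Δp = p'−p = (-2.0962,-1.0388); α = Δx/Fx = (-1677/800) / (-1677/100) = 1/8
check: Δy/Fy = (-831/800) / (-831/100) = 1/8 ✓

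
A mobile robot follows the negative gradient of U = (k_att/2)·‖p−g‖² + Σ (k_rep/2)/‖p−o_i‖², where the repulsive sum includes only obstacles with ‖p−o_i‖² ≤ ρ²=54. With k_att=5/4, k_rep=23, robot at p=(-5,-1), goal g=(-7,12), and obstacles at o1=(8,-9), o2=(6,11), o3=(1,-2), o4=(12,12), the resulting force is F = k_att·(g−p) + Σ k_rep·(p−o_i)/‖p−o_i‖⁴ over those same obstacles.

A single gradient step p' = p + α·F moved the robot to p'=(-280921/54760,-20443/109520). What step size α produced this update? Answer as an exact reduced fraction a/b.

F_att = 5/4·(g−p) = 5/4·(-2,13) = (-2.5000,16.2500)
o1: d²=233 > ρ²=54 → inactive
o2: d²=265 > ρ²=54 → inactive
o3: d²=37 ≤ ρ²=54; F_rep = 23·(-6,1)/37² = (-0.1008,0.0168)
o4: d²=458 > ρ²=54 → inactive
F = F_att + ΣF_rep = (-2.6008,16.2668)
Δp = p'−p = (-0.1300,0.8133); α = Δx/Fx = (-7121/54760) / (-7121/2738) = 1/20
check: Δy/Fy = (89077/109520) / (89077/5476) = 1/20 ✓

α = 1/20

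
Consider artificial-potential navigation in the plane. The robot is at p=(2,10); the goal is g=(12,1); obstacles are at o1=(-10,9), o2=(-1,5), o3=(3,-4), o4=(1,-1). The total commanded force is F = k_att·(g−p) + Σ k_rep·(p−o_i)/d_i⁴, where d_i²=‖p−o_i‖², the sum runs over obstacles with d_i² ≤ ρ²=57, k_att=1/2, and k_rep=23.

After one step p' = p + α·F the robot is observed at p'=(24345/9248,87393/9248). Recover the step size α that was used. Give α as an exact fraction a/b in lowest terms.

α = 1/8

F_att = 1/2·(g−p) = 1/2·(10,-9) = (5.0000,-4.5000)
o1: d²=145 > ρ²=57 → inactive
o2: d²=34 ≤ ρ²=57; F_rep = 23·(3,5)/34² = (0.0597,0.0995)
o3: d²=197 > ρ²=57 → inactive
o4: d²=122 > ρ²=57 → inactive
F = F_att + ΣF_rep = (5.0597,-4.4005)
Δp = p'−p = (0.6325,-0.5501); α = Δx/Fx = (5849/9248) / (5849/1156) = 1/8
check: Δy/Fy = (-5087/9248) / (-5087/1156) = 1/8 ✓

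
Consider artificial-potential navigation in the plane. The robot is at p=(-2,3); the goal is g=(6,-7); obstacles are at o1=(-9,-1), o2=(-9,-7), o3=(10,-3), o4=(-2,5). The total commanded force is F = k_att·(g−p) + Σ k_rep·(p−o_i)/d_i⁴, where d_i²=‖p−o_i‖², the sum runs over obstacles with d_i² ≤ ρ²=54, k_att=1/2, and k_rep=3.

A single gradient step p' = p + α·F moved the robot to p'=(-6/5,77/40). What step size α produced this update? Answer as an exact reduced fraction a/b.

F_att = 1/2·(g−p) = 1/2·(8,-10) = (4.0000,-5.0000)
o1: d²=65 > ρ²=54 → inactive
o2: d²=149 > ρ²=54 → inactive
o3: d²=180 > ρ²=54 → inactive
o4: d²=4 ≤ ρ²=54; F_rep = 3·(0,-2)/4² = (0.0000,-0.3750)
F = F_att + ΣF_rep = (4.0000,-5.3750)
Δp = p'−p = (0.8000,-1.0750); α = Δx/Fx = (4/5) / (4) = 1/5
check: Δy/Fy = (-43/40) / (-43/8) = 1/5 ✓

α = 1/5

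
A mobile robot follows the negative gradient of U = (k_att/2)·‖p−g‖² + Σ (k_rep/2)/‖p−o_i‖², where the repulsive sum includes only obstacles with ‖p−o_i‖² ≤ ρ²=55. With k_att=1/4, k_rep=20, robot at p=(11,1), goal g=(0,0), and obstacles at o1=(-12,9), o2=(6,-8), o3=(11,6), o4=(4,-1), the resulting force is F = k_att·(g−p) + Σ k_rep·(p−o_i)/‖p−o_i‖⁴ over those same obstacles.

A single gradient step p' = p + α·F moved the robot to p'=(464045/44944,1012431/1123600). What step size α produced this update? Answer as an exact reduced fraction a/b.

F_att = 1/4·(g−p) = 1/4·(-11,-1) = (-2.7500,-0.2500)
o1: d²=593 > ρ²=55 → inactive
o2: d²=106 > ρ²=55 → inactive
o3: d²=25 ≤ ρ²=55; F_rep = 20·(0,-5)/25² = (0.0000,-0.1600)
o4: d²=53 ≤ ρ²=55; F_rep = 20·(7,2)/53² = (0.0498,0.0142)
F = F_att + ΣF_rep = (-2.7002,-0.3958)
Δp = p'−p = (-0.6750,-0.0989); α = Δx/Fx = (-30339/44944) / (-30339/11236) = 1/4
check: Δy/Fy = (-111169/1123600) / (-111169/280900) = 1/4 ✓

α = 1/4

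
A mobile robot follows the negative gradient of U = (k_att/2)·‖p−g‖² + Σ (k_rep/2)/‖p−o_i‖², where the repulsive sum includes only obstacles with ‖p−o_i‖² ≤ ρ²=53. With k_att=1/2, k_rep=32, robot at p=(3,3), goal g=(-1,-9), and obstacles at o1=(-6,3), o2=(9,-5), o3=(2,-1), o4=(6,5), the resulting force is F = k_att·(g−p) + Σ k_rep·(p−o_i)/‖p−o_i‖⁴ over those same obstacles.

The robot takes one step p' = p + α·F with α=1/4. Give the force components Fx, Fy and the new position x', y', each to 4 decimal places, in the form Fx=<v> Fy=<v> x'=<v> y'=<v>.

F_att = 1/2·(g−p) = 1/2·(-4,-12) = (-2.0000,-6.0000)
o1: d²=81 > ρ²=53 → inactive
o2: d²=100 > ρ²=53 → inactive
o3: d²=17 ≤ ρ²=53; F_rep = 32·(1,4)/17² = (0.1107,0.4429)
o4: d²=13 ≤ ρ²=53; F_rep = 32·(-3,-2)/13² = (-0.5680,-0.3787)
F = F_att + ΣF_rep = (-2.4573,-5.9358)
p' = p + 1/4·F = (2.3857,1.5161)

Fx=-2.4573 Fy=-5.9358 x'=2.3857 y'=1.5161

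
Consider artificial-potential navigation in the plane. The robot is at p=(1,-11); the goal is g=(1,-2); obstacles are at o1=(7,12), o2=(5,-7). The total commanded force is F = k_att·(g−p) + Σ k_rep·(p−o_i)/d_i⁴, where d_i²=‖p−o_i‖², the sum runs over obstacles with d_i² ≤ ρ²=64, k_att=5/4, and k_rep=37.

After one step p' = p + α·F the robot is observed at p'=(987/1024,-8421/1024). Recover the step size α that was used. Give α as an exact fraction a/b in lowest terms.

α = 1/4

F_att = 5/4·(g−p) = 5/4·(0,9) = (0.0000,11.2500)
o1: d²=565 > ρ²=64 → inactive
o2: d²=32 ≤ ρ²=64; F_rep = 37·(-4,-4)/32² = (-0.1445,-0.1445)
F = F_att + ΣF_rep = (-0.1445,11.1055)
Δp = p'−p = (-0.0361,2.7764); α = Δx/Fx = (-37/1024) / (-37/256) = 1/4
check: Δy/Fy = (2843/1024) / (2843/256) = 1/4 ✓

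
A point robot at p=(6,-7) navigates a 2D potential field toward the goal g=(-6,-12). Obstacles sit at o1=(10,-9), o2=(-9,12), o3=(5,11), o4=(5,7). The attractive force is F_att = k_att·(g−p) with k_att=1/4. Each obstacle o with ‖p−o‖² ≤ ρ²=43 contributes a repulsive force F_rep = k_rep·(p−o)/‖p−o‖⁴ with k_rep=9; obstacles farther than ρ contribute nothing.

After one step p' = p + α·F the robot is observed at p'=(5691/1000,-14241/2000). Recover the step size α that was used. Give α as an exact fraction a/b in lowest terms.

α = 1/10

F_att = 1/4·(g−p) = 1/4·(-12,-5) = (-3.0000,-1.2500)
o1: d²=20 ≤ ρ²=43; F_rep = 9·(-4,2)/20² = (-0.0900,0.0450)
o2: d²=586 > ρ²=43 → inactive
o3: d²=325 > ρ²=43 → inactive
o4: d²=197 > ρ²=43 → inactive
F = F_att + ΣF_rep = (-3.0900,-1.2050)
Δp = p'−p = (-0.3090,-0.1205); α = Δx/Fx = (-309/1000) / (-309/100) = 1/10
check: Δy/Fy = (-241/2000) / (-241/200) = 1/10 ✓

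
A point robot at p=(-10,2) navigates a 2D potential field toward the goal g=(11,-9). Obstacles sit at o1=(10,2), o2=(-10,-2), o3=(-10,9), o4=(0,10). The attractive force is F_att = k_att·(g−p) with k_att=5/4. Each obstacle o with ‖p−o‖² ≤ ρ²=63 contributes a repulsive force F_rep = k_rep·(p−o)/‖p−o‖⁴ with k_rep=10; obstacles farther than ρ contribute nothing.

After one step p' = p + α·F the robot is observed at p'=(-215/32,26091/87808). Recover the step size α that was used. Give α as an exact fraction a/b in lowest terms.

F_att = 5/4·(g−p) = 5/4·(21,-11) = (26.2500,-13.7500)
o1: d²=400 > ρ²=63 → inactive
o2: d²=16 ≤ ρ²=63; F_rep = 10·(0,4)/16² = (0.0000,0.1562)
o3: d²=49 ≤ ρ²=63; F_rep = 10·(0,-7)/49² = (0.0000,-0.0292)
o4: d²=164 > ρ²=63 → inactive
F = F_att + ΣF_rep = (26.2500,-13.6229)
Δp = p'−p = (3.2812,-1.7029); α = Δx/Fx = (105/32) / (105/4) = 1/8
check: Δy/Fy = (-149525/87808) / (-149525/10976) = 1/8 ✓

α = 1/8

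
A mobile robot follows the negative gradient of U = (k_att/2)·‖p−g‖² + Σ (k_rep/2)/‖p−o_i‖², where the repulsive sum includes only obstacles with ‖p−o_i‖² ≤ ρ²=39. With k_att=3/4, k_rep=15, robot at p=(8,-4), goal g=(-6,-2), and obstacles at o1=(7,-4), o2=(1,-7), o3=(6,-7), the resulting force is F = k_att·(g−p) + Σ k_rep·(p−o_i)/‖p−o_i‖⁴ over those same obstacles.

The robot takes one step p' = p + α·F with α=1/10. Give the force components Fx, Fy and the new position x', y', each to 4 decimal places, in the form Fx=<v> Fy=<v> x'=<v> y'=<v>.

Fx=4.6775 Fy=1.7663 x'=8.4678 y'=-3.8234

F_att = 3/4·(g−p) = 3/4·(-14,2) = (-10.5000,1.5000)
o1: d²=1 ≤ ρ²=39; F_rep = 15·(1,0)/1² = (15.0000,0.0000)
o2: d²=58 > ρ²=39 → inactive
o3: d²=13 ≤ ρ²=39; F_rep = 15·(2,3)/13² = (0.1775,0.2663)
F = F_att + ΣF_rep = (4.6775,1.7663)
p' = p + 1/10·F = (8.4678,-3.8234)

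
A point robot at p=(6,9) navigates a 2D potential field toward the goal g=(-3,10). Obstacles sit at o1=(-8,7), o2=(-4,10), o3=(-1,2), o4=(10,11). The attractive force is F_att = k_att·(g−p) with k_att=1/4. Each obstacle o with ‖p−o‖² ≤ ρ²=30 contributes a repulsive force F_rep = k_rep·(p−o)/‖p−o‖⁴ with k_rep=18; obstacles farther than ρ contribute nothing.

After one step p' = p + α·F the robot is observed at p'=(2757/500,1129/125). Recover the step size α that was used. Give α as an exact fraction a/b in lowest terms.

α = 1/5

F_att = 1/4·(g−p) = 1/4·(-9,1) = (-2.2500,0.2500)
o1: d²=200 > ρ²=30 → inactive
o2: d²=101 > ρ²=30 → inactive
o3: d²=98 > ρ²=30 → inactive
o4: d²=20 ≤ ρ²=30; F_rep = 18·(-4,-2)/20² = (-0.1800,-0.0900)
F = F_att + ΣF_rep = (-2.4300,0.1600)
Δp = p'−p = (-0.4860,0.0320); α = Δx/Fx = (-243/500) / (-243/100) = 1/5
check: Δy/Fy = (4/125) / (4/25) = 1/5 ✓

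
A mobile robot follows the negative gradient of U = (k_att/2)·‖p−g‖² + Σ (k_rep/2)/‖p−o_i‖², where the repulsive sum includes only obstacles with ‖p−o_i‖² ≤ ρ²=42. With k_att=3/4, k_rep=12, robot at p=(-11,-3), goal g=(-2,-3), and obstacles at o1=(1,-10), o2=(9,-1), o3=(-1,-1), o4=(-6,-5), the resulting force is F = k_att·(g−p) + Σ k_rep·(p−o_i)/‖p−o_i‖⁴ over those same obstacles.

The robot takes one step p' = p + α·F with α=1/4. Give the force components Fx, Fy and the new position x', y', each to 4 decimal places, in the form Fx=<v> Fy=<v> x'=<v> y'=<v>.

F_att = 3/4·(g−p) = 3/4·(9,0) = (6.7500,0.0000)
o1: d²=193 > ρ²=42 → inactive
o2: d²=404 > ρ²=42 → inactive
o3: d²=104 > ρ²=42 → inactive
o4: d²=29 ≤ ρ²=42; F_rep = 12·(-5,2)/29² = (-0.0713,0.0285)
F = F_att + ΣF_rep = (6.6787,0.0285)
p' = p + 1/4·F = (-9.3303,-2.9929)

Fx=6.6787 Fy=0.0285 x'=-9.3303 y'=-2.9929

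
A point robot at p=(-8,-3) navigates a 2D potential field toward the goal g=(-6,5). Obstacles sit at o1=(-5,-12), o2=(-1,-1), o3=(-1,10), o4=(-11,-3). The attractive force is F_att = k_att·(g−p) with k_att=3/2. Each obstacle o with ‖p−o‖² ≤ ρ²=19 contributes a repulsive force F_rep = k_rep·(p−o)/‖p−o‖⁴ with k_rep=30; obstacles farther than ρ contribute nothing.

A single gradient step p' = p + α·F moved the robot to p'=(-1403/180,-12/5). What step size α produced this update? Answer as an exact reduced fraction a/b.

F_att = 3/2·(g−p) = 3/2·(2,8) = (3.0000,12.0000)
o1: d²=90 > ρ²=19 → inactive
o2: d²=53 > ρ²=19 → inactive
o3: d²=218 > ρ²=19 → inactive
o4: d²=9 ≤ ρ²=19; F_rep = 30·(3,0)/9² = (1.1111,0.0000)
F = F_att + ΣF_rep = (4.1111,12.0000)
Δp = p'−p = (0.2056,0.6000); α = Δx/Fx = (37/180) / (37/9) = 1/20
check: Δy/Fy = (3/5) / (12) = 1/20 ✓

α = 1/20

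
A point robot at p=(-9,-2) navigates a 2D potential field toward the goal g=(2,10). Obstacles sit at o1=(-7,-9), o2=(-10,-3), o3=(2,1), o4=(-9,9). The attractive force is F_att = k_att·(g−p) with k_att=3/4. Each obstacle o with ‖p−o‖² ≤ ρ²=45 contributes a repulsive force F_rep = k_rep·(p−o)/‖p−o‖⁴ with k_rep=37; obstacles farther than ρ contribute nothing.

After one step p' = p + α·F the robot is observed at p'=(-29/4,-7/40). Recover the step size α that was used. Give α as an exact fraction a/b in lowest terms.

α = 1/10

F_att = 3/4·(g−p) = 3/4·(11,12) = (8.2500,9.0000)
o1: d²=53 > ρ²=45 → inactive
o2: d²=2 ≤ ρ²=45; F_rep = 37·(1,1)/2² = (9.2500,9.2500)
o3: d²=130 > ρ²=45 → inactive
o4: d²=121 > ρ²=45 → inactive
F = F_att + ΣF_rep = (17.5000,18.2500)
Δp = p'−p = (1.7500,1.8250); α = Δx/Fx = (7/4) / (35/2) = 1/10
check: Δy/Fy = (73/40) / (73/4) = 1/10 ✓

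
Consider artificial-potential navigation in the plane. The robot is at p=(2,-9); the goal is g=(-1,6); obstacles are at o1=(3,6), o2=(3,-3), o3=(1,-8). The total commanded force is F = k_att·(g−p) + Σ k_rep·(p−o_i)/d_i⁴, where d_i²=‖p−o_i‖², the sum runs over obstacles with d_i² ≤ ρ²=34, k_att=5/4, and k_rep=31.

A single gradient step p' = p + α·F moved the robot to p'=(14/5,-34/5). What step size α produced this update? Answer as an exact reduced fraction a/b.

α = 1/5

F_att = 5/4·(g−p) = 5/4·(-3,15) = (-3.7500,18.7500)
o1: d²=226 > ρ²=34 → inactive
o2: d²=37 > ρ²=34 → inactive
o3: d²=2 ≤ ρ²=34; F_rep = 31·(1,-1)/2² = (7.7500,-7.7500)
F = F_att + ΣF_rep = (4.0000,11.0000)
Δp = p'−p = (0.8000,2.2000); α = Δx/Fx = (4/5) / (4) = 1/5
check: Δy/Fy = (11/5) / (11) = 1/5 ✓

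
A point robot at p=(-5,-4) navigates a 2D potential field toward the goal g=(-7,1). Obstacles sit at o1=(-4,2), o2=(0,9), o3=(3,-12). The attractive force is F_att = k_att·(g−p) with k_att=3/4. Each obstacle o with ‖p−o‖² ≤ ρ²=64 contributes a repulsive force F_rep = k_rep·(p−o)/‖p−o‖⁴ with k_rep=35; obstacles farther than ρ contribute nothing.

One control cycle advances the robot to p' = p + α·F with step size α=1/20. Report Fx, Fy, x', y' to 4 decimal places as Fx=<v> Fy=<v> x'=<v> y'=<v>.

Fx=-1.5256 Fy=3.5966 x'=-5.0763 y'=-3.8202

F_att = 3/4·(g−p) = 3/4·(-2,5) = (-1.5000,3.7500)
o1: d²=37 ≤ ρ²=64; F_rep = 35·(-1,-6)/37² = (-0.0256,-0.1534)
o2: d²=194 > ρ²=64 → inactive
o3: d²=128 > ρ²=64 → inactive
F = F_att + ΣF_rep = (-1.5256,3.5966)
p' = p + 1/20·F = (-5.0763,-3.8202)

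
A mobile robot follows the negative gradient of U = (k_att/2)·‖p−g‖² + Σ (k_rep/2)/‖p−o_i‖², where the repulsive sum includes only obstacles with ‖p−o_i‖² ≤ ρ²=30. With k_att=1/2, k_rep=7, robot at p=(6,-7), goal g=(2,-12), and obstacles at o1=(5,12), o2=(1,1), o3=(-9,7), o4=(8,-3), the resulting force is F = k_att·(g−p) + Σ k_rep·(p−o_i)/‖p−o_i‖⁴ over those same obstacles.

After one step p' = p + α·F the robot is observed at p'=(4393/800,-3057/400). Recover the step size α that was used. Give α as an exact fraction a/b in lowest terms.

α = 1/4

F_att = 1/2·(g−p) = 1/2·(-4,-5) = (-2.0000,-2.5000)
o1: d²=362 > ρ²=30 → inactive
o2: d²=89 > ρ²=30 → inactive
o3: d²=421 > ρ²=30 → inactive
o4: d²=20 ≤ ρ²=30; F_rep = 7·(-2,-4)/20² = (-0.0350,-0.0700)
F = F_att + ΣF_rep = (-2.0350,-2.5700)
Δp = p'−p = (-0.5088,-0.6425); α = Δx/Fx = (-407/800) / (-407/200) = 1/4
check: Δy/Fy = (-257/400) / (-257/100) = 1/4 ✓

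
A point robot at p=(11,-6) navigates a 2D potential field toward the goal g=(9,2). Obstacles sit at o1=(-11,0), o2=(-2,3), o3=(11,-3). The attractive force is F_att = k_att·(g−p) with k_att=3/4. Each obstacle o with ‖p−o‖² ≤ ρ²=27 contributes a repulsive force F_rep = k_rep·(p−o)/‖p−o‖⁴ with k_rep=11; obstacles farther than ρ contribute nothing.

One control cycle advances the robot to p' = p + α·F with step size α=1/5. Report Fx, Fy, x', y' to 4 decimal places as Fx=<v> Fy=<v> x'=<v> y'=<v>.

F_att = 3/4·(g−p) = 3/4·(-2,8) = (-1.5000,6.0000)
o1: d²=520 > ρ²=27 → inactive
o2: d²=250 > ρ²=27 → inactive
o3: d²=9 ≤ ρ²=27; F_rep = 11·(0,-3)/9² = (0.0000,-0.4074)
F = F_att + ΣF_rep = (-1.5000,5.5926)
p' = p + 1/5·F = (10.7000,-4.8815)

Fx=-1.5000 Fy=5.5926 x'=10.7000 y'=-4.8815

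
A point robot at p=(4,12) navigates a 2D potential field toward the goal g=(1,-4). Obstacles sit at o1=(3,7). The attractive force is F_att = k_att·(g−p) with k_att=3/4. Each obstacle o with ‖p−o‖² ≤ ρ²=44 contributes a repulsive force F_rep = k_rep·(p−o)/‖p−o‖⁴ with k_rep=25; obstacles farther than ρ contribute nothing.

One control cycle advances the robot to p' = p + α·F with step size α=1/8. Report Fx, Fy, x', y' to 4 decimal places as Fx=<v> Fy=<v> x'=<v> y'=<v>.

F_att = 3/4·(g−p) = 3/4·(-3,-16) = (-2.2500,-12.0000)
o1: d²=26 ≤ ρ²=44; F_rep = 25·(1,5)/26² = (0.0370,0.1849)
F = F_att + ΣF_rep = (-2.2130,-11.8151)
p' = p + 1/8·F = (3.7234,10.5231)

Fx=-2.2130 Fy=-11.8151 x'=3.7234 y'=10.5231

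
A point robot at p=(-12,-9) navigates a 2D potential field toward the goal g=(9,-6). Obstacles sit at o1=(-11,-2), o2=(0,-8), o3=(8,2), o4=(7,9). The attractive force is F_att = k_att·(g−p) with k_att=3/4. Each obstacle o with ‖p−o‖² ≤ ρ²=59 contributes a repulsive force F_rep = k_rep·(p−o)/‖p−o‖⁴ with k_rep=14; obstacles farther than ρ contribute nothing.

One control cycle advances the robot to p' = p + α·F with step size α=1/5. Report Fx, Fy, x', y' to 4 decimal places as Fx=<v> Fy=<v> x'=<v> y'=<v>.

F_att = 3/4·(g−p) = 3/4·(21,3) = (15.7500,2.2500)
o1: d²=50 ≤ ρ²=59; F_rep = 14·(-1,-7)/50² = (-0.0056,-0.0392)
o2: d²=145 > ρ²=59 → inactive
o3: d²=521 > ρ²=59 → inactive
o4: d²=685 > ρ²=59 → inactive
F = F_att + ΣF_rep = (15.7444,2.2108)
p' = p + 1/5·F = (-8.8511,-8.5578)

Fx=15.7444 Fy=2.2108 x'=-8.8511 y'=-8.5578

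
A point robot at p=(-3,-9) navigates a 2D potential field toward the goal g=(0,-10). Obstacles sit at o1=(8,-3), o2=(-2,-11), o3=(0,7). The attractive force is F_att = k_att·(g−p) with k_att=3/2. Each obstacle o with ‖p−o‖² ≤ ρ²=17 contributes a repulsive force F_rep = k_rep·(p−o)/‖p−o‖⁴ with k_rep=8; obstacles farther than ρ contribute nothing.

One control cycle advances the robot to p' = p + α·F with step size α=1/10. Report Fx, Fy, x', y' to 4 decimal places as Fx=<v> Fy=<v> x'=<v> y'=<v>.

Fx=4.1800 Fy=-0.8600 x'=-2.5820 y'=-9.0860

F_att = 3/2·(g−p) = 3/2·(3,-1) = (4.5000,-1.5000)
o1: d²=157 > ρ²=17 → inactive
o2: d²=5 ≤ ρ²=17; F_rep = 8·(-1,2)/5² = (-0.3200,0.6400)
o3: d²=265 > ρ²=17 → inactive
F = F_att + ΣF_rep = (4.1800,-0.8600)
p' = p + 1/10·F = (-2.5820,-9.0860)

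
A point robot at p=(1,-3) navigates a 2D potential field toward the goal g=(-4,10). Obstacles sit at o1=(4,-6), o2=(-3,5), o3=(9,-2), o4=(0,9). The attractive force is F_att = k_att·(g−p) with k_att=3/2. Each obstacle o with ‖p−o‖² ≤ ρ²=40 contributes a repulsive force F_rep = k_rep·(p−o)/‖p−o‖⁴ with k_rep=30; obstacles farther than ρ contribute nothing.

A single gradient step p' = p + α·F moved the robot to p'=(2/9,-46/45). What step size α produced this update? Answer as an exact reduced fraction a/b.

α = 1/10

F_att = 3/2·(g−p) = 3/2·(-5,13) = (-7.5000,19.5000)
o1: d²=18 ≤ ρ²=40; F_rep = 30·(-3,3)/18² = (-0.2778,0.2778)
o2: d²=80 > ρ²=40 → inactive
o3: d²=65 > ρ²=40 → inactive
o4: d²=145 > ρ²=40 → inactive
F = F_att + ΣF_rep = (-7.7778,19.7778)
Δp = p'−p = (-0.7778,1.9778); α = Δx/Fx = (-7/9) / (-70/9) = 1/10
check: Δy/Fy = (89/45) / (178/9) = 1/10 ✓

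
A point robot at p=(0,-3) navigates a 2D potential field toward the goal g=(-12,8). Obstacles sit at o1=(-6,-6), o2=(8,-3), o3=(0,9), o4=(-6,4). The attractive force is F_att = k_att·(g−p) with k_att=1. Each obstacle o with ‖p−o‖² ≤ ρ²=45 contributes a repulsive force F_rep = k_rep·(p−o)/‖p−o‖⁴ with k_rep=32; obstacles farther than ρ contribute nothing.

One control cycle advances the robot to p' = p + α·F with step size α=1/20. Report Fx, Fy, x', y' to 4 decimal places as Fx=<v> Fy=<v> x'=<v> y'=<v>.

Fx=-11.9052 Fy=11.0474 x'=-0.5953 y'=-2.4476

F_att = 1·(g−p) = 1·(-12,11) = (-12.0000,11.0000)
o1: d²=45 ≤ ρ²=45; F_rep = 32·(6,3)/45² = (0.0948,0.0474)
o2: d²=64 > ρ²=45 → inactive
o3: d²=144 > ρ²=45 → inactive
o4: d²=85 > ρ²=45 → inactive
F = F_att + ΣF_rep = (-11.9052,11.0474)
p' = p + 1/20·F = (-0.5953,-2.4476)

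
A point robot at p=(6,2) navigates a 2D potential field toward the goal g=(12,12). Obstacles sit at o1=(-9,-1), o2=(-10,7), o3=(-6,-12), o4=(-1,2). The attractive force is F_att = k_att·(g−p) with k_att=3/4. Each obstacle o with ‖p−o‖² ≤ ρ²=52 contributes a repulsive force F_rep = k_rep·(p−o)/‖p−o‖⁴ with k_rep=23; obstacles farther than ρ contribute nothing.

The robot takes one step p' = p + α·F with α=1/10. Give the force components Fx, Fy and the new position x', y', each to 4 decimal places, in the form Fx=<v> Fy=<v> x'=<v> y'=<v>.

F_att = 3/4·(g−p) = 3/4·(6,10) = (4.5000,7.5000)
o1: d²=234 > ρ²=52 → inactive
o2: d²=281 > ρ²=52 → inactive
o3: d²=340 > ρ²=52 → inactive
o4: d²=49 ≤ ρ²=52; F_rep = 23·(7,0)/49² = (0.0671,0.0000)
F = F_att + ΣF_rep = (4.5671,7.5000)
p' = p + 1/10·F = (6.4567,2.7500)

Fx=4.5671 Fy=7.5000 x'=6.4567 y'=2.7500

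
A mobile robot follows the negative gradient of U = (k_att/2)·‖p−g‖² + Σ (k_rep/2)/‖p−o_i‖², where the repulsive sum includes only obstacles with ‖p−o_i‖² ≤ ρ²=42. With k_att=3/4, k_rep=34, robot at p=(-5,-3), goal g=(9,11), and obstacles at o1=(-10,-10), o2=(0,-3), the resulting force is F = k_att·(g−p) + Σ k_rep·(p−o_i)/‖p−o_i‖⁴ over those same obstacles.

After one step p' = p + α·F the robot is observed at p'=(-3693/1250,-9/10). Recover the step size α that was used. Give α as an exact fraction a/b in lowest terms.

α = 1/5

F_att = 3/4·(g−p) = 3/4·(14,14) = (10.5000,10.5000)
o1: d²=74 > ρ²=42 → inactive
o2: d²=25 ≤ ρ²=42; F_rep = 34·(-5,0)/25² = (-0.2720,0.0000)
F = F_att + ΣF_rep = (10.2280,10.5000)
Δp = p'−p = (2.0456,2.1000); α = Δx/Fx = (2557/1250) / (2557/250) = 1/5
check: Δy/Fy = (21/10) / (21/2) = 1/5 ✓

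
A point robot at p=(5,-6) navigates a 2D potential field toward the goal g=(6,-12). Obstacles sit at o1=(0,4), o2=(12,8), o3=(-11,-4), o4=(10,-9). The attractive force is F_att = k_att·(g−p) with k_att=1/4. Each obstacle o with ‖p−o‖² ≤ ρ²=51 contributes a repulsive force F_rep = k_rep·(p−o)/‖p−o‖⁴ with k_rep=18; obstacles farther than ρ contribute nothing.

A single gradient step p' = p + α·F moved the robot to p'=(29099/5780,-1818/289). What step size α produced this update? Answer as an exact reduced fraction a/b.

F_att = 1/4·(g−p) = 1/4·(1,-6) = (0.2500,-1.5000)
o1: d²=125 > ρ²=51 → inactive
o2: d²=245 > ρ²=51 → inactive
o3: d²=260 > ρ²=51 → inactive
o4: d²=34 ≤ ρ²=51; F_rep = 18·(-5,3)/34² = (-0.0779,0.0467)
F = F_att + ΣF_rep = (0.1721,-1.4533)
Δp = p'−p = (0.0344,-0.2907); α = Δx/Fx = (199/5780) / (199/1156) = 1/5
check: Δy/Fy = (-84/289) / (-420/289) = 1/5 ✓

α = 1/5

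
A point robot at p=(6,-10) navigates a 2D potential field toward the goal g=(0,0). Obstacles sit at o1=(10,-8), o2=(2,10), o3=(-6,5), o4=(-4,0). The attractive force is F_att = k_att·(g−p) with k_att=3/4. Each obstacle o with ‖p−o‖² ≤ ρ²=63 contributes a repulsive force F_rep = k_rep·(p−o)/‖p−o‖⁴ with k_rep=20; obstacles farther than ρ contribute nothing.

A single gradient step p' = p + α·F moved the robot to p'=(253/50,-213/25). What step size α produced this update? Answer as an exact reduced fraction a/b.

F_att = 3/4·(g−p) = 3/4·(-6,10) = (-4.5000,7.5000)
o1: d²=20 ≤ ρ²=63; F_rep = 20·(-4,-2)/20² = (-0.2000,-0.1000)
o2: d²=416 > ρ²=63 → inactive
o3: d²=369 > ρ²=63 → inactive
o4: d²=200 > ρ²=63 → inactive
F = F_att + ΣF_rep = (-4.7000,7.4000)
Δp = p'−p = (-0.9400,1.4800); α = Δx/Fx = (-47/50) / (-47/10) = 1/5
check: Δy/Fy = (37/25) / (37/5) = 1/5 ✓

α = 1/5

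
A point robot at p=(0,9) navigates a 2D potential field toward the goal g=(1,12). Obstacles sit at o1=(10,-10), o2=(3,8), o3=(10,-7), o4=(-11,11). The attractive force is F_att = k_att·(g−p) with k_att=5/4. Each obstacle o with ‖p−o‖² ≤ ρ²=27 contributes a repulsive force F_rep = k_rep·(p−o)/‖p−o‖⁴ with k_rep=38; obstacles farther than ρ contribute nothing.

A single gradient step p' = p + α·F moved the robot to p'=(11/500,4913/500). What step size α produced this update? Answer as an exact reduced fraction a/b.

F_att = 5/4·(g−p) = 5/4·(1,3) = (1.2500,3.7500)
o1: d²=461 > ρ²=27 → inactive
o2: d²=10 ≤ ρ²=27; F_rep = 38·(-3,1)/10² = (-1.1400,0.3800)
o3: d²=356 > ρ²=27 → inactive
o4: d²=125 > ρ²=27 → inactive
F = F_att + ΣF_rep = (0.1100,4.1300)
Δp = p'−p = (0.0220,0.8260); α = Δx/Fx = (11/500) / (11/100) = 1/5
check: Δy/Fy = (413/500) / (413/100) = 1/5 ✓

α = 1/5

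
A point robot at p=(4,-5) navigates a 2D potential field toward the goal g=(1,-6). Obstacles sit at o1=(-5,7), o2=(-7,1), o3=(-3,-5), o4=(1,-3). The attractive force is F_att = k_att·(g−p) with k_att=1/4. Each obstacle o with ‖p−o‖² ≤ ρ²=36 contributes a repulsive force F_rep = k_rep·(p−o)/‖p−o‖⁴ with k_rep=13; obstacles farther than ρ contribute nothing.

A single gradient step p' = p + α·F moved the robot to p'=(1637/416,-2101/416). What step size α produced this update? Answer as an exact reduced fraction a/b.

α = 1/8

F_att = 1/4·(g−p) = 1/4·(-3,-1) = (-0.7500,-0.2500)
o1: d²=225 > ρ²=36 → inactive
o2: d²=157 > ρ²=36 → inactive
o3: d²=49 > ρ²=36 → inactive
o4: d²=13 ≤ ρ²=36; F_rep = 13·(3,-2)/13² = (0.2308,-0.1538)
F = F_att + ΣF_rep = (-0.5192,-0.4038)
Δp = p'−p = (-0.0649,-0.0505); α = Δx/Fx = (-27/416) / (-27/52) = 1/8
check: Δy/Fy = (-21/416) / (-21/52) = 1/8 ✓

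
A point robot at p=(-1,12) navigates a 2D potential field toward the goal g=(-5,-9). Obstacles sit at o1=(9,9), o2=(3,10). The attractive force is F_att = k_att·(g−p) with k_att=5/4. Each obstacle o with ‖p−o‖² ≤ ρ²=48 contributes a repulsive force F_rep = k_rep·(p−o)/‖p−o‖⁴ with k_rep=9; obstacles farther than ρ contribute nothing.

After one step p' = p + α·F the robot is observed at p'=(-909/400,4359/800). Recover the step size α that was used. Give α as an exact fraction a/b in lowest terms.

F_att = 5/4·(g−p) = 5/4·(-4,-21) = (-5.0000,-26.2500)
o1: d²=109 > ρ²=48 → inactive
o2: d²=20 ≤ ρ²=48; F_rep = 9·(-4,2)/20² = (-0.0900,0.0450)
F = F_att + ΣF_rep = (-5.0900,-26.2050)
Δp = p'−p = (-1.2725,-6.5512); α = Δx/Fx = (-509/400) / (-509/100) = 1/4
check: Δy/Fy = (-5241/800) / (-5241/200) = 1/4 ✓

α = 1/4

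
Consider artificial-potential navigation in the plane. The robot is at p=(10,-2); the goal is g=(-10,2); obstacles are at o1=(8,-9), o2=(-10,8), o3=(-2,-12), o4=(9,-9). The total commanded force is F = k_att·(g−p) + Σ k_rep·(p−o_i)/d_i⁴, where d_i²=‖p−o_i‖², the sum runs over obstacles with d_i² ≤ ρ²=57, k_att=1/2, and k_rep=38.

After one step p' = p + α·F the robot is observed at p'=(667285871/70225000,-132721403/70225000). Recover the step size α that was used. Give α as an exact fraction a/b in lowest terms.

α = 1/20

F_att = 1/2·(g−p) = 1/2·(-20,4) = (-10.0000,2.0000)
o1: d²=53 ≤ ρ²=57; F_rep = 38·(2,7)/53² = (0.0271,0.0947)
o2: d²=500 > ρ²=57 → inactive
o3: d²=244 > ρ²=57 → inactive
o4: d²=50 ≤ ρ²=57; F_rep = 38·(1,7)/50² = (0.0152,0.1064)
F = F_att + ΣF_rep = (-9.9577,2.2011)
Δp = p'−p = (-0.4979,0.1101); α = Δx/Fx = (-34964129/70225000) / (-34964129/3511250) = 1/20
check: Δy/Fy = (7728597/70225000) / (7728597/3511250) = 1/20 ✓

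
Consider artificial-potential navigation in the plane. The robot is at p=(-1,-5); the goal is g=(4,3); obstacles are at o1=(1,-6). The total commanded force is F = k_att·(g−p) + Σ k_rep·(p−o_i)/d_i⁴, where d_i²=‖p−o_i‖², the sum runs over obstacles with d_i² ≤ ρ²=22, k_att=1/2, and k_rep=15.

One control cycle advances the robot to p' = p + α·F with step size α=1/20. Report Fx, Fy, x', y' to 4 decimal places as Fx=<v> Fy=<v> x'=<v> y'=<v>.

Fx=1.3000 Fy=4.6000 x'=-0.9350 y'=-4.7700

F_att = 1/2·(g−p) = 1/2·(5,8) = (2.5000,4.0000)
o1: d²=5 ≤ ρ²=22; F_rep = 15·(-2,1)/5² = (-1.2000,0.6000)
F = F_att + ΣF_rep = (1.3000,4.6000)
p' = p + 1/20·F = (-0.9350,-4.7700)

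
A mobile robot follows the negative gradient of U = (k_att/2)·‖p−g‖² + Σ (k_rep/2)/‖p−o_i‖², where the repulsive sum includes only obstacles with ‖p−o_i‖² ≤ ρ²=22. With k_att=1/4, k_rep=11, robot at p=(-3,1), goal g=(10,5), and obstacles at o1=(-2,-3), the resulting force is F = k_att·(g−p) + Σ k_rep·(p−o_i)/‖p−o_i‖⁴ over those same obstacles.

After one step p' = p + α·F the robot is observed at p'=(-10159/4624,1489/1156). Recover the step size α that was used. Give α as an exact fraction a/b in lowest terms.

α = 1/4

F_att = 1/4·(g−p) = 1/4·(13,4) = (3.2500,1.0000)
o1: d²=17 ≤ ρ²=22; F_rep = 11·(-1,4)/17² = (-0.0381,0.1522)
F = F_att + ΣF_rep = (3.2119,1.1522)
Δp = p'−p = (0.8030,0.2881); α = Δx/Fx = (3713/4624) / (3713/1156) = 1/4
check: Δy/Fy = (333/1156) / (333/289) = 1/4 ✓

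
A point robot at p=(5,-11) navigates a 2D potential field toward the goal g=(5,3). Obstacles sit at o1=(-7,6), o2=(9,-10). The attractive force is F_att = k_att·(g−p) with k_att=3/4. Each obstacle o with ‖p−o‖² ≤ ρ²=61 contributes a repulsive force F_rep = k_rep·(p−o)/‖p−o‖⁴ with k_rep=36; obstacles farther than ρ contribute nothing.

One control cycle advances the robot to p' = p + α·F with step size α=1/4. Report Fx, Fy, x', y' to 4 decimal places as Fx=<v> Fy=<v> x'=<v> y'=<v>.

F_att = 3/4·(g−p) = 3/4·(0,14) = (0.0000,10.5000)
o1: d²=433 > ρ²=61 → inactive
o2: d²=17 ≤ ρ²=61; F_rep = 36·(-4,-1)/17² = (-0.4983,-0.1246)
F = F_att + ΣF_rep = (-0.4983,10.3754)
p' = p + 1/4·F = (4.8754,-8.4061)

Fx=-0.4983 Fy=10.3754 x'=4.8754 y'=-8.4061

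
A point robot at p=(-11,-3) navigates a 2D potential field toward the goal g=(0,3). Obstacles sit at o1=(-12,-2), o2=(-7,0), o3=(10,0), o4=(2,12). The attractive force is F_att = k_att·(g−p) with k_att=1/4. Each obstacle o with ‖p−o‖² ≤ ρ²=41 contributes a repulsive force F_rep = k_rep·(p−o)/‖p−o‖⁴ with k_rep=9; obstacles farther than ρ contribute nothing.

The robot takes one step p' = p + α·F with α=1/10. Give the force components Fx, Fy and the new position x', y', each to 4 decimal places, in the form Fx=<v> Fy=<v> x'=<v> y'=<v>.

F_att = 1/4·(g−p) = 1/4·(11,6) = (2.7500,1.5000)
o1: d²=2 ≤ ρ²=41; F_rep = 9·(1,-1)/2² = (2.2500,-2.2500)
o2: d²=25 ≤ ρ²=41; F_rep = 9·(-4,-3)/25² = (-0.0576,-0.0432)
o3: d²=450 > ρ²=41 → inactive
o4: d²=394 > ρ²=41 → inactive
F = F_att + ΣF_rep = (4.9424,-0.7932)
p' = p + 1/10·F = (-10.5058,-3.0793)

Fx=4.9424 Fy=-0.7932 x'=-10.5058 y'=-3.0793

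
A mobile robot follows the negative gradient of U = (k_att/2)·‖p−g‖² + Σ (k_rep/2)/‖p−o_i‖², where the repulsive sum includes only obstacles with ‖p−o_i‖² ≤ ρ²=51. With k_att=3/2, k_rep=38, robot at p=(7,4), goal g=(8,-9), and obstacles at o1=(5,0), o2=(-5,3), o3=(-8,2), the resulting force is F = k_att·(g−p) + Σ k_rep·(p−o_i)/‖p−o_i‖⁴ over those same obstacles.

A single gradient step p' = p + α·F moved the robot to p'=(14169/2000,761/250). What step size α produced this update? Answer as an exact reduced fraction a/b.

α = 1/20

F_att = 3/2·(g−p) = 3/2·(1,-13) = (1.5000,-19.5000)
o1: d²=20 ≤ ρ²=51; F_rep = 38·(2,4)/20² = (0.1900,0.3800)
o2: d²=145 > ρ²=51 → inactive
o3: d²=229 > ρ²=51 → inactive
F = F_att + ΣF_rep = (1.6900,-19.1200)
Δp = p'−p = (0.0845,-0.9560); α = Δx/Fx = (169/2000) / (169/100) = 1/20
check: Δy/Fy = (-239/250) / (-478/25) = 1/20 ✓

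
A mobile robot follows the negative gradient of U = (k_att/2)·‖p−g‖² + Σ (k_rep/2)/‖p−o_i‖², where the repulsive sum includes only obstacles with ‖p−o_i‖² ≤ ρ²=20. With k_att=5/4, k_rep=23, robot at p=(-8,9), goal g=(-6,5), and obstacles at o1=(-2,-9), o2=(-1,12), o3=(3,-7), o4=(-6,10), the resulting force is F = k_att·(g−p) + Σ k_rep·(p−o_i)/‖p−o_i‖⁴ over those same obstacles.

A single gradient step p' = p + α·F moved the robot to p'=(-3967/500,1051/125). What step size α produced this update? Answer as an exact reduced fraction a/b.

α = 1/10

F_att = 5/4·(g−p) = 5/4·(2,-4) = (2.5000,-5.0000)
o1: d²=360 > ρ²=20 → inactive
o2: d²=58 > ρ²=20 → inactive
o3: d²=377 > ρ²=20 → inactive
o4: d²=5 ≤ ρ²=20; F_rep = 23·(-2,-1)/5² = (-1.8400,-0.9200)
F = F_att + ΣF_rep = (0.6600,-5.9200)
Δp = p'−p = (0.0660,-0.5920); α = Δx/Fx = (33/500) / (33/50) = 1/10
check: Δy/Fy = (-74/125) / (-148/25) = 1/10 ✓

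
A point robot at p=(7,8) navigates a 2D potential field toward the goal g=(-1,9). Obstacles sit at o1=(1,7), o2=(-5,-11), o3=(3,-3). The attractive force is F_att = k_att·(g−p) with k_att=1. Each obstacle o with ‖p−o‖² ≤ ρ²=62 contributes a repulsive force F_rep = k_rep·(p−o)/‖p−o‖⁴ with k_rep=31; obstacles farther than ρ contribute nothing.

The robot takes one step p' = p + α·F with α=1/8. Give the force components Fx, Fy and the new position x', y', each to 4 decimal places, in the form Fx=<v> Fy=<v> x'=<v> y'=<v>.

F_att = 1·(g−p) = 1·(-8,1) = (-8.0000,1.0000)
o1: d²=37 ≤ ρ²=62; F_rep = 31·(6,1)/37² = (0.1359,0.0226)
o2: d²=505 > ρ²=62 → inactive
o3: d²=137 > ρ²=62 → inactive
F = F_att + ΣF_rep = (-7.8641,1.0226)
p' = p + 1/8·F = (6.0170,8.1278)

Fx=-7.8641 Fy=1.0226 x'=6.0170 y'=8.1278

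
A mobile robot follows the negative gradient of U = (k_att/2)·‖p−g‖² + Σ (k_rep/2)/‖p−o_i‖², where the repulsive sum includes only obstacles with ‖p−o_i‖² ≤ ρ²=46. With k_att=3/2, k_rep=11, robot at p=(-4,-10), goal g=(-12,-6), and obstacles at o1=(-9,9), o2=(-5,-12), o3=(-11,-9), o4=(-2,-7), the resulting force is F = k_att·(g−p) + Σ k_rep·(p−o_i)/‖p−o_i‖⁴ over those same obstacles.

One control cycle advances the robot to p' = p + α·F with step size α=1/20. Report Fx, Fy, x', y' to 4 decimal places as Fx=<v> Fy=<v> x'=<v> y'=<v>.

F_att = 3/2·(g−p) = 3/2·(-8,4) = (-12.0000,6.0000)
o1: d²=386 > ρ²=46 → inactive
o2: d²=5 ≤ ρ²=46; F_rep = 11·(1,2)/5² = (0.4400,0.8800)
o3: d²=50 > ρ²=46 → inactive
o4: d²=13 ≤ ρ²=46; F_rep = 11·(-2,-3)/13² = (-0.1302,-0.1953)
F = F_att + ΣF_rep = (-11.6902,6.6847)
p' = p + 1/20·F = (-4.5845,-9.6658)

Fx=-11.6902 Fy=6.6847 x'=-4.5845 y'=-9.6658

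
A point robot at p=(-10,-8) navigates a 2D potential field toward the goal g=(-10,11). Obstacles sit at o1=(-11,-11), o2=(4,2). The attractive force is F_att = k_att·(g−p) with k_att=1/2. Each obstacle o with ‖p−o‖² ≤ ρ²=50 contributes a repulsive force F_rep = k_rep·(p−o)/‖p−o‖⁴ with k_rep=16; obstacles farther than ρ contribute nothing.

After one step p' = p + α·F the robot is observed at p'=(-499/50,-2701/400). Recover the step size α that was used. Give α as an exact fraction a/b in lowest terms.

F_att = 1/2·(g−p) = 1/2·(0,19) = (0.0000,9.5000)
o1: d²=10 ≤ ρ²=50; F_rep = 16·(1,3)/10² = (0.1600,0.4800)
o2: d²=296 > ρ²=50 → inactive
F = F_att + ΣF_rep = (0.1600,9.9800)
Δp = p'−p = (0.0200,1.2475); α = Δx/Fx = (1/50) / (4/25) = 1/8
check: Δy/Fy = (499/400) / (499/50) = 1/8 ✓

α = 1/8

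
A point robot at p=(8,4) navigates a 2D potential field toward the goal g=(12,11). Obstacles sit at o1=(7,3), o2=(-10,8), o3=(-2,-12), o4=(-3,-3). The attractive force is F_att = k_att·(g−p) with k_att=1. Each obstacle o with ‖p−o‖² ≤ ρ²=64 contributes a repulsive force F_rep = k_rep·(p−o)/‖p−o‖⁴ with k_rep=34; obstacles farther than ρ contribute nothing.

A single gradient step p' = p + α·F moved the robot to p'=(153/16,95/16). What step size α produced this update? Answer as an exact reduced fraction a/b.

F_att = 1·(g−p) = 1·(4,7) = (4.0000,7.0000)
o1: d²=2 ≤ ρ²=64; F_rep = 34·(1,1)/2² = (8.5000,8.5000)
o2: d²=340 > ρ²=64 → inactive
o3: d²=356 > ρ²=64 → inactive
o4: d²=170 > ρ²=64 → inactive
F = F_att + ΣF_rep = (12.5000,15.5000)
Δp = p'−p = (1.5625,1.9375); α = Δx/Fx = (25/16) / (25/2) = 1/8
check: Δy/Fy = (31/16) / (31/2) = 1/8 ✓

α = 1/8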